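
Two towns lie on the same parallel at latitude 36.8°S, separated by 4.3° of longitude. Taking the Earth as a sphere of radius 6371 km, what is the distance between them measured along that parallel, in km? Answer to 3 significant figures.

Arc length along a parallel = R cos φ · Δλ (with Δλ in radians).
= 6371 × cos 36.8° × (4.3° × π/180) = 6371 × 0.8007 × 0.07505 ≈ 383 km.

383 km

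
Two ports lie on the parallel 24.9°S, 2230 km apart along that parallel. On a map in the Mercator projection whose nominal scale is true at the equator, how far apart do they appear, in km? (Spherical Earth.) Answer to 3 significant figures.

2460 km

For Mercator, h = k = sec φ (a conformal cylindrical projection has a single point scale, 1/cos φ).
Along the parallel, k = sec 24.9° = 1/0.9070 = 1.102.
Map distance = 2230 × 1.102 ≈ 2460 km.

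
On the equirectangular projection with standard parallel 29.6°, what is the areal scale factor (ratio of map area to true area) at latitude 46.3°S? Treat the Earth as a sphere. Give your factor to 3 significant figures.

1.26

In the equirectangular projection with standard parallel φ₀ = 29.6° (x = Rλ cos φ₀, y = Rφ), meridians are true-scale (h = 1) and the parallel scale is k = cos φ₀ / cos φ.
Areal scale = h·k = 1 × cos φ₀ / cos φ; at 46.3°, h = 1.000, k = 1.259, so h·k = 1.259.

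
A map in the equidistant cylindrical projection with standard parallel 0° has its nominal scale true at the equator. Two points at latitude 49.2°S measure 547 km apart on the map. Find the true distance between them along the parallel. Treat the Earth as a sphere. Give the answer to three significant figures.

Plate carrée maps x = Rλ, y = Rφ. The meridian scale is h = 1 and the parallel scale is k = 1/cos φ = sec φ.
Along the parallel at 49.2°, map distances are exaggerated by k = sec 49.2° = 1.530.
True distance = 547 / 1.530 = 547 × cos 49.2° ≈ 357 km.

357 km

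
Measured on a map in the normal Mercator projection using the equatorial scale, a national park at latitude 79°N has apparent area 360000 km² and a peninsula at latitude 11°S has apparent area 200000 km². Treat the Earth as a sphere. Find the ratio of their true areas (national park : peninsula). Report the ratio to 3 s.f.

0.0680

Mercator's areal exaggeration is sec²φ; hence true area = (apparent area) · cos²φ.
True area of national park: 360000 × cos²(79°) = 360000 × 0.03641 = 13110 km².
True area of peninsula: 200000 × cos²(11°) = 200000 × 0.9636 = 192700 km².
Ratio = 13110 / 192700 ≈ 0.0680.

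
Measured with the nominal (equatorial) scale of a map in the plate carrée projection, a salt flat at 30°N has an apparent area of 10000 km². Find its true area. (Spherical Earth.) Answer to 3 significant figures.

Plate carrée maps x = Rλ, y = Rφ. The meridian scale is h = 1 and the parallel scale is k = 1/cos φ = sec φ.
Areal scale = h·k = 1 × sec φ; at 30°, h = 1.000, k = 1.155, so h·k = 1.155.
True area = apparent / (areal scale) = 10000 / 1.155 ≈ 8660 km².

8660 km²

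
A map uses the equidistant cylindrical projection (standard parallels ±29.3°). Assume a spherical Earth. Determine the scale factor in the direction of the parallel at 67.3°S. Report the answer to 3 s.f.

2.26

In the equirectangular projection with standard parallel φ₀ = 29.3° (x = Rλ cos φ₀, y = Rφ), meridians are true-scale (h = 1) and the parallel scale is k = cos φ₀ / cos φ.
k = cos 29.3° / cos 67.3° = 0.8721/0.3859 = 2.260.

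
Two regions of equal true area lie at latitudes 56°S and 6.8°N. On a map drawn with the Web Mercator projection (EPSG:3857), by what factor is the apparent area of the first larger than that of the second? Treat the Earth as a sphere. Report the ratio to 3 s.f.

3.15

On Mercator, area is exaggerated by sec²φ = 1/cos²φ.
At 56°: sec²(56°) = 1/0.5592² = 3.198.
At 6.8°: sec²(6.8°) = 1/0.9930² = 1.014.
Ratio = 3.198/1.014 = cos²(6.8°)/cos²(56°) ≈ 3.15.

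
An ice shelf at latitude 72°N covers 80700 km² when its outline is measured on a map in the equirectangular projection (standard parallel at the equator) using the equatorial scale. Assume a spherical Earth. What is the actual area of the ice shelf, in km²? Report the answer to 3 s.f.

24900 km²

In the plate carrée (x = Rλ, y = Rφ), meridians are true-scale (h = 1) and parallels are stretched by k = sec φ.
Areal scale = h·k = 1 × sec φ; at 72°, h = 1.000, k = 3.236, so h·k = 3.236.
True area = apparent / (areal scale) = 80700 / 3.236 ≈ 24900 km².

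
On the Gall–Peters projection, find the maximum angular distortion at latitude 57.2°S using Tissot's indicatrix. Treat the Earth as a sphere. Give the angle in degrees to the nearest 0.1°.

Gall–Peters is a cylindrical equal-area projection with standard parallels at ±45°. For cylindrical equal-area with standard parallel φ₀, h = cos φ / cos φ₀ and k = cos φ₀ / cos φ, so h·k = 1.
At 57.2°: h = 0.7661, k = 1.305; principal scales a = 1.305, b = 0.7661.
sin(ω/2) = (a − b)/(a + b) = 0.5392/2.071 = 0.2603, so ω = 2 arcsin(0.2603) ≈ 30.2°.

30.2°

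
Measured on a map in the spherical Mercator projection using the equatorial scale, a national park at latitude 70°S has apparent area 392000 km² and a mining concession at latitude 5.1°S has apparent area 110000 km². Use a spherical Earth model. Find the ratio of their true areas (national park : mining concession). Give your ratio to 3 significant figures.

Since Mercator area scale is 1/cos²φ, the true area equals the apparent area multiplied by cos²φ.
True area of national park: 392000 × cos²(70°) = 392000 × 0.1170 = 45860 km².
True area of mining concession: 110000 × cos²(5.1°) = 110000 × 0.9921 = 109100 km².
Ratio = 45860 / 109100 ≈ 0.420.

0.420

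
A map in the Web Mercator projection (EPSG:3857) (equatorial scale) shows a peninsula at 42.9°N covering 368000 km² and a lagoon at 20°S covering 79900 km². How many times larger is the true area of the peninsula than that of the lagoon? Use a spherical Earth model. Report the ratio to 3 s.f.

Mercator's areal exaggeration is sec²φ; hence true area = (apparent area) · cos²φ.
True area of peninsula: 368000 × cos²(42.9°) = 368000 × 0.5366 = 197500 km².
True area of lagoon: 79900 × cos²(20°) = 79900 × 0.8830 = 70550 km².
Ratio = 197500 / 70550 ≈ 2.80.

2.80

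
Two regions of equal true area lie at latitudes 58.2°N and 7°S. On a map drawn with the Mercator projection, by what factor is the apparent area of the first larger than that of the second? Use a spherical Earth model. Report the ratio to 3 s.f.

Mercator areal scale is sec²φ.
At 58.2°: sec²(58.2°) = 1/0.5270² = 3.601.
At 7°: sec²(7°) = 1/0.9925² = 1.015.
Ratio = 3.601/1.015 = cos²(7°)/cos²(58.2°) ≈ 3.55.

3.55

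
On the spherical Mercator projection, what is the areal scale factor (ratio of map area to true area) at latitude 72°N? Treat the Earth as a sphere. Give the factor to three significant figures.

10.5

For Mercator, h = k = sec φ (a conformal cylindrical projection has a single point scale, 1/cos φ).
Areal scale = k² = sec²φ = 1/cos²(72°) = 1/0.3090² = 10.47.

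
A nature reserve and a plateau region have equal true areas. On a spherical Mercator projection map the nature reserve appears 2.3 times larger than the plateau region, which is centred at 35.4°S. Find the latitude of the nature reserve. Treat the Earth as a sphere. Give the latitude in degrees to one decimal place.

On Mercator, (apparent₁)/(apparent₂) = sec²φ₁ / sec²φ₂ when true areas are equal.
cos²φ₂ / cos²φ₁ = 2.3  ⇒  cos φ₁ = cos 35.4° / √2.3 = 0.8151/1.517 = 0.5375.
φ₁ = arccos(0.5375) ≈ 57.5°.

57.5°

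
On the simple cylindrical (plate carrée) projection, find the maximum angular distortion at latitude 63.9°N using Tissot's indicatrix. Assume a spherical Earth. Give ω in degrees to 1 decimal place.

In the plate carrée (x = Rλ, y = Rφ), meridians are true-scale (h = 1) and parallels are stretched by k = sec φ.
At 63.9°: h = 1.000, k = 2.273; principal scales a = 2.273, b = 1.000.
sin(ω/2) = (a − b)/(a + b) = 1.273/3.273 = 0.3889, so ω = 2 arcsin(0.3889) ≈ 45.8°.

45.8°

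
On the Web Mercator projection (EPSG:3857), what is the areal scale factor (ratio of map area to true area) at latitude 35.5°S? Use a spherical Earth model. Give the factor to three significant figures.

1.51

For Mercator, h = k = sec φ (a conformal cylindrical projection has a single point scale, 1/cos φ).
Areal scale = k² = sec²φ = 1/cos²(35.5°) = 1/0.8141² = 1.509.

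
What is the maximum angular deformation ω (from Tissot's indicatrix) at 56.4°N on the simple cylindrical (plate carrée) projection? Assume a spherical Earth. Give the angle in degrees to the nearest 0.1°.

In the plate carrée (x = Rλ, y = Rφ), meridians are true-scale (h = 1) and parallels are stretched by k = sec φ.
At 56.4°: h = 1.000, k = 1.807; principal scales a = 1.807, b = 1.000.
sin(ω/2) = (a − b)/(a + b) = 0.8070/2.807 = 0.2875, so ω = 2 arcsin(0.2875) ≈ 33.4°.

33.4°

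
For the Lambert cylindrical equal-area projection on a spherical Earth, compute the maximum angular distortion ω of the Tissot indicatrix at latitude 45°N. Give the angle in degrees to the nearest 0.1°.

38.9°

The Lambert cylindrical equal-area projection is the cylindrical equal-area projection with its standard parallel at the equator (φ₀ = 0). A cylindrical equal-area projection with standard parallel φ₀ has meridian scale h = cos φ / cos φ₀ and parallel scale k = cos φ₀ / cos φ (so areas are preserved, h·k = 1).
At 45°: h = 0.7071, k = 1.414; principal scales a = 1.414, b = 0.7071.
sin(ω/2) = (a − b)/(a + b) = 0.7071/2.121 = 0.3333, so ω = 2 arcsin(0.3333) ≈ 38.9°.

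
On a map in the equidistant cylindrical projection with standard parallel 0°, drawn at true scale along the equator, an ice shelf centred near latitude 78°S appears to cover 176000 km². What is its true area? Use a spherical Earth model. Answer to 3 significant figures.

For the equirectangular projection with φ₀ = 0 (plate carrée), h = 1 along meridians and k = sec φ along parallels.
Areal scale = h·k = 1 × sec φ; at 78°, h = 1.000, k = 4.810, so h·k = 4.810.
True area = apparent / (areal scale) = 176000 / 4.810 ≈ 36600 km².

36600 km²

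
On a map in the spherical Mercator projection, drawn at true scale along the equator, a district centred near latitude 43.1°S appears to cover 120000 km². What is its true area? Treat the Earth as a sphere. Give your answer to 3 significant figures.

Mercator is conformal, so the point scale is isotropic: h = k = sec φ = 1/cos φ.
Areal scale = k² = sec²φ = 1/cos²(43.1°) = 1/0.7302² = 1.876.
True area = apparent / (areal scale) = 120000 / 1.876 ≈ 64000 km².

64000 km²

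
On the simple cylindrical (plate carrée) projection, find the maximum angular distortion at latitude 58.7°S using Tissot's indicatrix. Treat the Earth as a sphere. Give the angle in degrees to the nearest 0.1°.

36.9°

Plate carrée maps x = Rλ, y = Rφ. The meridian scale is h = 1 and the parallel scale is k = 1/cos φ = sec φ.
At 58.7°: h = 1.000, k = 1.925; principal scales a = 1.925, b = 1.000.
sin(ω/2) = (a − b)/(a + b) = 0.9249/2.925 = 0.3162, so ω = 2 arcsin(0.3162) ≈ 36.9°.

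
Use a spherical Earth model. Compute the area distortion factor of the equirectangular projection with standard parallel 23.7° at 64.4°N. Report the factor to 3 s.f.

2.12

With standard parallel φ₀ = 23.7°, the equirectangular projection gives x = Rλ cos φ₀, y = Rφ, so h = 1 and k = cos 23.7° / cos φ.
Areal scale = h·k = 1 × cos φ₀ / cos φ; at 64.4°, h = 1.000, k = 2.119, so h·k = 2.119.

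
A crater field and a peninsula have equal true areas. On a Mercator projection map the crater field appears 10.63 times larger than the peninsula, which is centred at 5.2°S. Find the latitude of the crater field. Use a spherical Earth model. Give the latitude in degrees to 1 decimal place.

72.2°

For equal true areas on Mercator, apparent areas scale as sec²φ, so the ratio is cos²φ₂ / cos²φ₁.
cos²φ₂ / cos²φ₁ = 10.63  ⇒  cos φ₁ = cos 5.2° / √10.63 = 0.9959/3.260 = 0.3055.
φ₁ = arccos(0.3055) ≈ 72.2°.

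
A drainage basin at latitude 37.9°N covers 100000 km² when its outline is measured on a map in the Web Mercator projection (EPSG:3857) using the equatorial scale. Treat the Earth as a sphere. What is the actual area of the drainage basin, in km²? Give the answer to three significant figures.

62300 km²

For Mercator, h = k = sec φ (a conformal cylindrical projection has a single point scale, 1/cos φ).
Areal scale = k² = sec²φ = 1/cos²(37.9°) = 1/0.7891² = 1.606.
True area = apparent / (areal scale) = 100000 / 1.606 ≈ 62300 km².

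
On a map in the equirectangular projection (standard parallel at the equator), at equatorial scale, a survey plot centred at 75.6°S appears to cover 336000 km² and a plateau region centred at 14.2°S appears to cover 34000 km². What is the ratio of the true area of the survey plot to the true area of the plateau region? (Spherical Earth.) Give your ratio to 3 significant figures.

Plate carrée has h = 1 and k = sec φ, giving areal scale sec φ; true area = (apparent area) · cos φ.
True area of survey plot: 336000 × cos(75.6°) = 336000 × 0.2487 = 83560 km².
True area of plateau region: 34000 × cos(14.2°) = 34000 × 0.9694 = 32960 km².
Ratio = 83560 / 32960 ≈ 2.54.

2.54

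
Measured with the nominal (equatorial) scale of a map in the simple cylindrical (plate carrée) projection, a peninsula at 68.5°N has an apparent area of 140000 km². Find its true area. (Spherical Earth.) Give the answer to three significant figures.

51300 km²

In the plate carrée (x = Rλ, y = Rφ), meridians are true-scale (h = 1) and parallels are stretched by k = sec φ.
Areal scale = h·k = 1 × sec φ; at 68.5°, h = 1.000, k = 2.729, so h·k = 2.729.
True area = apparent / (areal scale) = 140000 / 2.729 ≈ 51300 km².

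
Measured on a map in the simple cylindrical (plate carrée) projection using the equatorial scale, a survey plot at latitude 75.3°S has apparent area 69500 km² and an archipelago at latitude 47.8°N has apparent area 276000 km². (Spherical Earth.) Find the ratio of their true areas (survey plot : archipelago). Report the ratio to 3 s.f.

0.0951

On the plate carrée, areal scale = h·k = 1 × sec φ, so true area = apparent × cos φ.
True area of survey plot: 69500 × cos(75.3°) = 69500 × 0.2538 = 17640 km².
True area of archipelago: 276000 × cos(47.8°) = 276000 × 0.6717 = 185400 km².
Ratio = 17640 / 185400 ≈ 0.0951.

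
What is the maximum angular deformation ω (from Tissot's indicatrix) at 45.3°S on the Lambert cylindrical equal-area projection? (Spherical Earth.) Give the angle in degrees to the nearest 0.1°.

The Lambert cylindrical equal-area projection is the cylindrical equal-area projection with its standard parallel at the equator (φ₀ = 0). A cylindrical equal-area projection with standard parallel φ₀ has meridian scale h = cos φ / cos φ₀ and parallel scale k = cos φ₀ / cos φ (so areas are preserved, h·k = 1).
At 45.3°: h = 0.7034, k = 1.422; principal scales a = 1.422, b = 0.7034.
sin(ω/2) = (a − b)/(a + b) = 0.7183/2.125 = 0.3380, so ω = 2 arcsin(0.3380) ≈ 39.5°.

39.5°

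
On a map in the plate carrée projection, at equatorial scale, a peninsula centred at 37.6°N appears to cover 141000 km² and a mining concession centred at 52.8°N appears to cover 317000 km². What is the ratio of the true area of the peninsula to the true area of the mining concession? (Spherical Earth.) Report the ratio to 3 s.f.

On the plate carrée, areal scale = h·k = 1 × sec φ, so true area = apparent × cos φ.
True area of peninsula: 141000 × cos(37.6°) = 141000 × 0.7923 = 111700 km².
True area of mining concession: 317000 × cos(52.8°) = 317000 × 0.6046 = 191700 km².
Ratio = 111700 / 191700 ≈ 0.583.

0.583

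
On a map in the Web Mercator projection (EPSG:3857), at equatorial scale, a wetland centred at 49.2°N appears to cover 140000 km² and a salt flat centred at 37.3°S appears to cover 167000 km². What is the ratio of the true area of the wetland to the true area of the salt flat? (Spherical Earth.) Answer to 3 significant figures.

Mercator's areal exaggeration is sec²φ; hence true area = (apparent area) · cos²φ.
True area of wetland: 140000 × cos²(49.2°) = 140000 × 0.4270 = 59770 km².
True area of salt flat: 167000 × cos²(37.3°) = 167000 × 0.6328 = 105700 km².
Ratio = 59770 / 105700 ≈ 0.566.

0.566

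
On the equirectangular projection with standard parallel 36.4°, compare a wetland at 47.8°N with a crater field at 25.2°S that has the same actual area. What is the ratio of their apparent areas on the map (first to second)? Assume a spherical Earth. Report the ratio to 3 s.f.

1.35

With standard parallel φ₀ = 36.4°, the equirectangular projection gives x = Rλ cos φ₀, y = Rφ, so h = 1 and k = cos 36.4° / cos φ.
Areal scale at 47.8°: h·k = 1.000 × 1.198 = 1.198.
Areal scale at 25.2°: h·k = 1.000 × 0.8896 = 0.8896.
Ratio = 1.198/0.8896 ≈ 1.35.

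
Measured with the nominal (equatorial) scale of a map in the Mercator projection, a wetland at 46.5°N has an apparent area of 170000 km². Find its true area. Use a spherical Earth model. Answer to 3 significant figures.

80600 km²

The Mercator projection is conformal; its linear scale factor is the same in every direction and equals sec φ = 1/cos φ.
Areal scale = k² = sec²φ = 1/cos²(46.5°) = 1/0.6884² = 2.110.
True area = apparent / (areal scale) = 170000 / 2.110 ≈ 80600 km².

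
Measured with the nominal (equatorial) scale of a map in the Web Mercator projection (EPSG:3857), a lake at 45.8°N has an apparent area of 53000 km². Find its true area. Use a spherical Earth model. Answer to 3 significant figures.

25800 km²

Mercator is conformal, so the point scale is isotropic: h = k = sec φ = 1/cos φ.
Areal scale = k² = sec²φ = 1/cos²(45.8°) = 1/0.6972² = 2.057.
True area = apparent / (areal scale) = 53000 / 2.057 ≈ 25800 km².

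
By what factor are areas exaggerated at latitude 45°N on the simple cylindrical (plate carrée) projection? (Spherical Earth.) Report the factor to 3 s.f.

Plate carrée maps x = Rλ, y = Rφ. The meridian scale is h = 1 and the parallel scale is k = 1/cos φ = sec φ.
Areal scale = h·k = 1 × sec φ; at 45°, h = 1.000, k = 1.414, so h·k = 1.414.

1.41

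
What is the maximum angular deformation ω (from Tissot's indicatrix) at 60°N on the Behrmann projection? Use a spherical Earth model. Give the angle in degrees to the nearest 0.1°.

Behrmann is a cylindrical equal-area projection with standard parallels at ±30°. A cylindrical equal-area projection with standard parallel φ₀ has meridian scale h = cos φ / cos φ₀ and parallel scale k = cos φ₀ / cos φ (so areas are preserved, h·k = 1).
At 60°: h = 0.5774, k = 1.732; principal scales a = 1.732, b = 0.5774.
sin(ω/2) = (a − b)/(a + b) = 1.155/2.309 = 0.5000, so ω = 2 arcsin(0.5000) ≈ 60.0°.

60.0°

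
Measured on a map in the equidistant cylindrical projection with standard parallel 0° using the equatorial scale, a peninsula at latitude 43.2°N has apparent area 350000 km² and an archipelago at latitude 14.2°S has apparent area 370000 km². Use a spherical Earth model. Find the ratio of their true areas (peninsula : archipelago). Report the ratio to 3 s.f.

0.711

Plate carrée has h = 1 and k = sec φ, giving areal scale sec φ; true area = (apparent area) · cos φ.
True area of peninsula: 350000 × cos(43.2°) = 350000 × 0.7290 = 255100 km².
True area of archipelago: 370000 × cos(14.2°) = 370000 × 0.9694 = 358700 km².
Ratio = 255100 / 358700 ≈ 0.711.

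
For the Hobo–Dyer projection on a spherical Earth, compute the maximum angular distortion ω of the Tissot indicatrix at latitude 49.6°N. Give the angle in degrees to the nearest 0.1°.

23.0°

The Hobo–Dyer projection is cylindrical equal-area with φ₀ = 37.5°. For cylindrical equal-area with standard parallel φ₀, h = cos φ / cos φ₀ and k = cos φ₀ / cos φ, so h·k = 1.
At 49.6°: h = 0.8169, k = 1.224; principal scales a = 1.224, b = 0.8169.
sin(ω/2) = (a − b)/(a + b) = 0.4071/2.041 = 0.1995, so ω = 2 arcsin(0.1995) ≈ 23.0°.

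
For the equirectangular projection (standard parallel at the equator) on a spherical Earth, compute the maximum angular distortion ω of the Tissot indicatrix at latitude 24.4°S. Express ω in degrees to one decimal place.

Plate carrée maps x = Rλ, y = Rφ. The meridian scale is h = 1 and the parallel scale is k = 1/cos φ = sec φ.
At 24.4°: h = 1.000, k = 1.098; principal scales a = 1.098, b = 1.000.
sin(ω/2) = (a − b)/(a + b) = 0.09808/2.098 = 0.04675, so ω = 2 arcsin(0.04675) ≈ 5.4°.

5.4°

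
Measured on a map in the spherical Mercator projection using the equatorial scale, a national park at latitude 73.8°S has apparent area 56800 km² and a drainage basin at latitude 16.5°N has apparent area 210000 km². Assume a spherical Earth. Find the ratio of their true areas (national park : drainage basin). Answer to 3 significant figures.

0.0229

Since Mercator area scale is 1/cos²φ, the true area equals the apparent area multiplied by cos²φ.
True area of national park: 56800 × cos²(73.8°) = 56800 × 0.07784 = 4421 km².
True area of drainage basin: 210000 × cos²(16.5°) = 210000 × 0.9193 = 193100 km².
Ratio = 4421 / 193100 ≈ 0.0229.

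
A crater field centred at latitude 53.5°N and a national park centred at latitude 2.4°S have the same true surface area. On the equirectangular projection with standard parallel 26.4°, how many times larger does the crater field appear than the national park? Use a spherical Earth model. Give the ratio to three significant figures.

With standard parallel φ₀ = 26.4°, the equirectangular projection gives x = Rλ cos φ₀, y = Rφ, so h = 1 and k = cos 26.4° / cos φ.
Areal scale at 53.5°: h·k = 1.000 × 1.506 = 1.506.
Areal scale at 2.4°: h·k = 1.000 × 0.8965 = 0.8965.
Ratio = 1.506/0.8965 ≈ 1.68.

1.68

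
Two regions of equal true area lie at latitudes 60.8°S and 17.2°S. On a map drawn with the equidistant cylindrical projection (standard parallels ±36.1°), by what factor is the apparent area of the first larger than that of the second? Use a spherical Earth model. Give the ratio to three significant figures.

The equidistant cylindrical projection with φ₀ = 36.1° has h = 1 (meridians true) and k = cos φ₀ / cos φ along parallels.
Areal scale at 60.8°: h·k = 1.000 × 1.656 = 1.656.
Areal scale at 17.2°: h·k = 1.000 × 0.8458 = 0.8458.
Ratio = 1.656/0.8458 ≈ 1.96.

1.96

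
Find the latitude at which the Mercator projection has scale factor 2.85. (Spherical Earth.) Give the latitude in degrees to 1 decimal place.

Mercator scale is k = sec φ = 1/cos φ.
1/cos φ = 2.85  ⇒  cos φ = 0.3509  ⇒  φ = arccos(0.3509) ≈ 69.5°.

69.5°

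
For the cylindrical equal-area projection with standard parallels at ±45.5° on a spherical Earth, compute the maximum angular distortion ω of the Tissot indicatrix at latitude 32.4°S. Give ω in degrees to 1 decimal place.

For cylindrical equal-area with standard parallel φ₀, h = cos φ / cos φ₀ and k = cos φ₀ / cos φ, so h·k = 1.
At 32.4°: h = 1.205, k = 0.8301; principal scales a = 1.205, b = 0.8301.
sin(ω/2) = (a − b)/(a + b) = 0.3745/2.035 = 0.1840, so ω = 2 arcsin(0.1840) ≈ 21.2°.

21.2°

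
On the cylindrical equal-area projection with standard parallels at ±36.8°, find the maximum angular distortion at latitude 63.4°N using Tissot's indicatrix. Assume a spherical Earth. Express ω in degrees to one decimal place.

63.1°

For cylindrical equal-area with standard parallel φ₀, h = cos φ / cos φ₀ and k = cos φ₀ / cos φ, so h·k = 1.
At 63.4°: h = 0.5592, k = 1.788; principal scales a = 1.788, b = 0.5592.
sin(ω/2) = (a − b)/(a + b) = 1.229/2.347 = 0.5236, so ω = 2 arcsin(0.5236) ≈ 63.1°.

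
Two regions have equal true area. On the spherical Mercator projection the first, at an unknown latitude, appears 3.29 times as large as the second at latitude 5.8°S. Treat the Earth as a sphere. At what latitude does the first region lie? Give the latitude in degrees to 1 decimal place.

56.7°

Mercator areal scale is sec²φ, so apparent-area ratio = sec²φ₁ / sec²φ₂ = cos²φ₂ / cos²φ₁.
cos²φ₂ / cos²φ₁ = 3.29  ⇒  cos φ₁ = cos 5.8° / √3.29 = 0.9949/1.814 = 0.5485.
φ₁ = arccos(0.5485) ≈ 56.7°.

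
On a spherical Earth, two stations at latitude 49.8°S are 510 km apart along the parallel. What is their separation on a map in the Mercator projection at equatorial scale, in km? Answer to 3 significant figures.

The Mercator projection is conformal; its linear scale factor is the same in every direction and equals sec φ = 1/cos φ.
Along the parallel, k = sec 49.8° = 1/0.6455 = 1.549.
Map distance = 510 × 1.549 ≈ 790 km.

790 km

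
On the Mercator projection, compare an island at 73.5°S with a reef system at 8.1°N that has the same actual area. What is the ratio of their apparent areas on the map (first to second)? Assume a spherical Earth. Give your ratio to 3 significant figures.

Mercator is conformal with k = sec φ, so areal scale = k² = sec²φ.
At 73.5°: sec²(73.5°) = 1/0.2840² = 12.40.
At 8.1°: sec²(8.1°) = 1/0.9900² = 1.020.
Ratio = 12.40/1.020 = cos²(8.1°)/cos²(73.5°) ≈ 12.2.

12.2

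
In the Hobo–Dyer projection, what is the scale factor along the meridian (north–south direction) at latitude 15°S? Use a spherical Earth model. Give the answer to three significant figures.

Hobo–Dyer is a cylindrical equal-area projection with standard parallels at ±37.5°. Cylindrical equal-area (φ₀ = 37.5°): h = cos φ / cos 37.5° along meridians, k = cos 37.5° / cos φ along parallels; h·k = 1.
h = cos 15° / cos 37.5° = 0.9659/0.7934 = 1.218.

1.22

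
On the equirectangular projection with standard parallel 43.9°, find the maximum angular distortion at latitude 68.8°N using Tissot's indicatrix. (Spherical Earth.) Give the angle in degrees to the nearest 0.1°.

38.7°

The equidistant cylindrical projection with φ₀ = 43.9° has h = 1 (meridians true) and k = cos φ₀ / cos φ along parallels.
At 68.8°: h = 1.000, k = 1.993; principal scales a = 1.993, b = 1.000.
sin(ω/2) = (a − b)/(a + b) = 0.9925/2.993 = 0.3317, so ω = 2 arcsin(0.3317) ≈ 38.7°.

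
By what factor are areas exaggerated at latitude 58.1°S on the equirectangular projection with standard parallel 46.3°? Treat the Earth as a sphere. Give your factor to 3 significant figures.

1.31

With standard parallel φ₀ = 46.3°, the equirectangular projection gives x = Rλ cos φ₀, y = Rφ, so h = 1 and k = cos 46.3° / cos φ.
Areal scale = h·k = 1 × cos φ₀ / cos φ; at 58.1°, h = 1.000, k = 1.307, so h·k = 1.307.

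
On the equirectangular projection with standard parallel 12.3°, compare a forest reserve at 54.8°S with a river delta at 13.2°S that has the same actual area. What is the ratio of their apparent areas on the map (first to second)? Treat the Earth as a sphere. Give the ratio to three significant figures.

With standard parallel φ₀ = 12.3°, the equirectangular projection gives x = Rλ cos φ₀, y = Rφ, so h = 1 and k = cos 12.3° / cos φ.
Areal scale at 54.8°: h·k = 1.000 × 1.695 = 1.695.
Areal scale at 13.2°: h·k = 1.000 × 1.004 = 1.004.
Ratio = 1.695/1.004 ≈ 1.69.

1.69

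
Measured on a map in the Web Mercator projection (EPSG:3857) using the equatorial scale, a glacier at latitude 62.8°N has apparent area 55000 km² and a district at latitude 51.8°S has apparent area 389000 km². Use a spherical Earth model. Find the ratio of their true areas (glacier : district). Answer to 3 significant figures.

0.0772

Since Mercator area scale is 1/cos²φ, the true area equals the apparent area multiplied by cos²φ.
True area of glacier: 55000 × cos²(62.8°) = 55000 × 0.2089 = 11490 km².
True area of district: 389000 × cos²(51.8°) = 389000 × 0.3824 = 148800 km².
Ratio = 11490 / 148800 ≈ 0.0772.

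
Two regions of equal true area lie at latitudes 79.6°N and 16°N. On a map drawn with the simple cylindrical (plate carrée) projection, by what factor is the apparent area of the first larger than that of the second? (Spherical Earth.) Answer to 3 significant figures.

5.32

Plate carrée maps x = Rλ, y = Rφ. The meridian scale is h = 1 and the parallel scale is k = 1/cos φ = sec φ.
Areal scale at 79.6°: h·k = 1.000 × 5.540 = 5.540.
Areal scale at 16°: h·k = 1.000 × 1.040 = 1.040.
Ratio = 5.540/1.040 ≈ 5.32.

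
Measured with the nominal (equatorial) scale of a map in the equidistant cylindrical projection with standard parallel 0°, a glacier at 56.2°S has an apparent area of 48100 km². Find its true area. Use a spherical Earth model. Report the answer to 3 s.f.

26800 km²

For the equirectangular projection with φ₀ = 0 (plate carrée), h = 1 along meridians and k = sec φ along parallels.
Areal scale = h·k = 1 × sec φ; at 56.2°, h = 1.000, k = 1.798, so h·k = 1.798.
True area = apparent / (areal scale) = 48100 / 1.798 ≈ 26800 km².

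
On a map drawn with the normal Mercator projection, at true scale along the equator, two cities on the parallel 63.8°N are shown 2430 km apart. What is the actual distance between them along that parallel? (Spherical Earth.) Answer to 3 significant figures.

Mercator is conformal, so the point scale is isotropic: h = k = sec φ = 1/cos φ.
Along the parallel at 63.8°, map distances are exaggerated by k = sec 63.8° = 2.265.
True distance = 2430 / 2.265 = 2430 × cos 63.8° ≈ 1070 km.

1070 km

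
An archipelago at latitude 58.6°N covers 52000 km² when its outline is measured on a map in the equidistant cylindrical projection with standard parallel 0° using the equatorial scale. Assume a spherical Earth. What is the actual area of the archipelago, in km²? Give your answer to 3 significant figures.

In the plate carrée (x = Rλ, y = Rφ), meridians are true-scale (h = 1) and parallels are stretched by k = sec φ.
Areal scale = h·k = 1 × sec φ; at 58.6°, h = 1.000, k = 1.919, so h·k = 1.919.
True area = apparent / (areal scale) = 52000 / 1.919 ≈ 27100 km².

27100 km²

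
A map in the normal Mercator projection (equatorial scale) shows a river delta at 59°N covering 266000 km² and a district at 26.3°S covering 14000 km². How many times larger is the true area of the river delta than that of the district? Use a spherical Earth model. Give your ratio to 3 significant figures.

6.27

Since Mercator area scale is 1/cos²φ, the true area equals the apparent area multiplied by cos²φ.
True area of river delta: 266000 × cos²(59°) = 266000 × 0.2653 = 70560 km².
True area of district: 14000 × cos²(26.3°) = 14000 × 0.8037 = 11250 km².
Ratio = 70560 / 11250 ≈ 6.27.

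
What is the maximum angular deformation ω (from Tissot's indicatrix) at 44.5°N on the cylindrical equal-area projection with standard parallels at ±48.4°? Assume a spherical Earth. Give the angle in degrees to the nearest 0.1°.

A cylindrical equal-area projection with standard parallel φ₀ has meridian scale h = cos φ / cos φ₀ and parallel scale k = cos φ₀ / cos φ (so areas are preserved, h·k = 1).
At 44.5°: h = 1.074, k = 0.9308; principal scales a = 1.074, b = 0.9308.
sin(ω/2) = (a − b)/(a + b) = 0.1434/2.005 = 0.07154, so ω = 2 arcsin(0.07154) ≈ 8.2°.

8.2°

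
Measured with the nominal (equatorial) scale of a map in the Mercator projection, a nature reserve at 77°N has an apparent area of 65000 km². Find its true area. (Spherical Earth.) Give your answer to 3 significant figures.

3290 km²

The Mercator projection is conformal; its linear scale factor is the same in every direction and equals sec φ = 1/cos φ.
Areal scale = k² = sec²φ = 1/cos²(77°) = 1/0.2250² = 19.76.
True area = apparent / (areal scale) = 65000 / 19.76 ≈ 3290 km².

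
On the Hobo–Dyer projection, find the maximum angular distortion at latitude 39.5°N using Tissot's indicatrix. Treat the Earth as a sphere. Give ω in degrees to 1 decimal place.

3.2°

Hobo–Dyer is a cylindrical equal-area projection with standard parallels at ±37.5°. Cylindrical equal-area (φ₀ = 37.5°): h = cos φ / cos 37.5° along meridians, k = cos 37.5° / cos φ along parallels; h·k = 1.
At 39.5°: h = 0.9726, k = 1.028; principal scales a = 1.028, b = 0.9726.
sin(ω/2) = (a − b)/(a + b) = 0.05555/2.001 = 0.02776, so ω = 2 arcsin(0.02776) ≈ 3.2°.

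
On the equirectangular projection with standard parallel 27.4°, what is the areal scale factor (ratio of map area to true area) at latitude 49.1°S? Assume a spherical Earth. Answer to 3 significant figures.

1.36

In the equirectangular projection with standard parallel φ₀ = 27.4° (x = Rλ cos φ₀, y = Rφ), meridians are true-scale (h = 1) and the parallel scale is k = cos φ₀ / cos φ.
Areal scale = h·k = 1 × cos φ₀ / cos φ; at 49.1°, h = 1.000, k = 1.356, so h·k = 1.356.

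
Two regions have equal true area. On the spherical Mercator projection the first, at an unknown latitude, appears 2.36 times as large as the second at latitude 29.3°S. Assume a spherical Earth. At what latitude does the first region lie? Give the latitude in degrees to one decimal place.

For equal true areas on Mercator, apparent areas scale as sec²φ, so the ratio is cos²φ₂ / cos²φ₁.
cos²φ₂ / cos²φ₁ = 2.36  ⇒  cos φ₁ = cos 29.3° / √2.36 = 0.8721/1.536 = 0.5677.
φ₁ = arccos(0.5677) ≈ 55.4°.

55.4°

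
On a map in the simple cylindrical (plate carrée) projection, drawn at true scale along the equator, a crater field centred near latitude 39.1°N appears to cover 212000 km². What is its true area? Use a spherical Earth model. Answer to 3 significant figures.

165000 km²

For the equirectangular projection with φ₀ = 0 (plate carrée), h = 1 along meridians and k = sec φ along parallels.
Areal scale = h·k = 1 × sec φ; at 39.1°, h = 1.000, k = 1.289, so h·k = 1.289.
True area = apparent / (areal scale) = 212000 / 1.289 ≈ 165000 km².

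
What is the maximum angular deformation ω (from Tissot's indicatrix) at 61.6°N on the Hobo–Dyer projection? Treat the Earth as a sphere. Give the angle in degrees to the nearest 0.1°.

The Hobo–Dyer projection is cylindrical equal-area with φ₀ = 37.5°. A cylindrical equal-area projection with standard parallel φ₀ has meridian scale h = cos φ / cos φ₀ and parallel scale k = cos φ₀ / cos φ (so areas are preserved, h·k = 1).
At 61.6°: h = 0.5995, k = 1.668; principal scales a = 1.668, b = 0.5995.
sin(ω/2) = (a − b)/(a + b) = 1.069/2.268 = 0.4712, so ω = 2 arcsin(0.4712) ≈ 56.2°.

56.2°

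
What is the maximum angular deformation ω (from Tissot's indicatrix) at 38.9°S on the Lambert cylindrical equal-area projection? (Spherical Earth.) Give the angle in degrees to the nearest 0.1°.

The Lambert cylindrical equal-area projection is the cylindrical equal-area projection with its standard parallel at the equator (φ₀ = 0). For cylindrical equal-area with standard parallel φ₀, h = cos φ / cos φ₀ and k = cos φ₀ / cos φ, so h·k = 1.
At 38.9°: h = 0.7782, k = 1.285; principal scales a = 1.285, b = 0.7782.
sin(ω/2) = (a − b)/(a + b) = 0.5067/2.063 = 0.2456, so ω = 2 arcsin(0.2456) ≈ 28.4°.

28.4°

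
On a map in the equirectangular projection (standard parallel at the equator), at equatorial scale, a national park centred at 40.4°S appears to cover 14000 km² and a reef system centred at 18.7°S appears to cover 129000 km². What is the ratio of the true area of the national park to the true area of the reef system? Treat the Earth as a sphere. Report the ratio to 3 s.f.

Plate carrée has h = 1 and k = sec φ, giving areal scale sec φ; true area = (apparent area) · cos φ.
True area of national park: 14000 × cos(40.4°) = 14000 × 0.7615 = 10660 km².
True area of reef system: 129000 × cos(18.7°) = 129000 × 0.9472 = 122200 km².
Ratio = 10660 / 122200 ≈ 0.0873.

0.0873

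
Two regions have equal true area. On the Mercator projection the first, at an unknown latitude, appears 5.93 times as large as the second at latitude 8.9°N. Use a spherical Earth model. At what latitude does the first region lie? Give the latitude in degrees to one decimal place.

For equal true areas on Mercator, apparent areas scale as sec²φ, so the ratio is cos²φ₂ / cos²φ₁.
cos²φ₂ / cos²φ₁ = 5.93  ⇒  cos φ₁ = cos 8.9° / √5.93 = 0.9880/2.435 = 0.4057.
φ₁ = arccos(0.4057) ≈ 66.1°.

66.1°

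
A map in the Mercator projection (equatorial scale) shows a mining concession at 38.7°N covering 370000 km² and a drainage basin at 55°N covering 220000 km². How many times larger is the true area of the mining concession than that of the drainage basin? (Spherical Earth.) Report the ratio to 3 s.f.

3.11

Since Mercator area scale is 1/cos²φ, the true area equals the apparent area multiplied by cos²φ.
True area of mining concession: 370000 × cos²(38.7°) = 370000 × 0.6091 = 225400 km².
True area of drainage basin: 220000 × cos²(55°) = 220000 × 0.3290 = 72380 km².
Ratio = 225400 / 72380 ≈ 3.11.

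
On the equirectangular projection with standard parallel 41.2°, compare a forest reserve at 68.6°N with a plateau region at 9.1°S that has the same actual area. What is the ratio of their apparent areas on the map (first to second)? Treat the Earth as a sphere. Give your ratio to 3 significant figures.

In the equirectangular projection with standard parallel φ₀ = 41.2° (x = Rλ cos φ₀, y = Rφ), meridians are true-scale (h = 1) and the parallel scale is k = cos φ₀ / cos φ.
Areal scale at 68.6°: h·k = 1.000 × 2.062 = 2.062.
Areal scale at 9.1°: h·k = 1.000 × 0.7620 = 0.7620.
Ratio = 2.062/0.7620 ≈ 2.71.

2.71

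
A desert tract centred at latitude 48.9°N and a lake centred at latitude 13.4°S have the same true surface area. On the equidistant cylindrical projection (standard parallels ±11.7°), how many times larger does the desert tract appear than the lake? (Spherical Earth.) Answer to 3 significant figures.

With standard parallel φ₀ = 11.7°, the equirectangular projection gives x = Rλ cos φ₀, y = Rφ, so h = 1 and k = cos 11.7° / cos φ.
Areal scale at 48.9°: h·k = 1.000 × 1.490 = 1.490.
Areal scale at 13.4°: h·k = 1.000 × 1.007 = 1.007.
Ratio = 1.490/1.007 ≈ 1.48.

1.48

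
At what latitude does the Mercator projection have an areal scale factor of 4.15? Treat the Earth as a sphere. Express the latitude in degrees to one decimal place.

60.6°

Mercator areal scale is sec²φ.
sec²φ = 4.15  ⇒  cos²φ = 0.2410  ⇒  cos φ = 0.4909.
φ = arccos(0.4909) ≈ 60.6°.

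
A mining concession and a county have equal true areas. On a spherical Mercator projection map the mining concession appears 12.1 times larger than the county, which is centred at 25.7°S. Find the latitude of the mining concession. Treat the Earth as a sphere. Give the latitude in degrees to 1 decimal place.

For equal true areas on Mercator, apparent areas scale as sec²φ, so the ratio is cos²φ₂ / cos²φ₁.
cos²φ₂ / cos²φ₁ = 12.1  ⇒  cos φ₁ = cos 25.7° / √12.1 = 0.9011/3.479 = 0.2590.
φ₁ = arccos(0.2590) ≈ 75.0°.

75.0°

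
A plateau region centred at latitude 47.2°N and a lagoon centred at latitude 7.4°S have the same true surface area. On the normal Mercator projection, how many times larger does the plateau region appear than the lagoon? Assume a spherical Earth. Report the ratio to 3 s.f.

On Mercator, area is exaggerated by sec²φ = 1/cos²φ.
At 47.2°: sec²(47.2°) = 1/0.6794² = 2.166.
At 7.4°: sec²(7.4°) = 1/0.9917² = 1.017.
Ratio = 2.166/1.017 = cos²(7.4°)/cos²(47.2°) ≈ 2.13.

2.13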